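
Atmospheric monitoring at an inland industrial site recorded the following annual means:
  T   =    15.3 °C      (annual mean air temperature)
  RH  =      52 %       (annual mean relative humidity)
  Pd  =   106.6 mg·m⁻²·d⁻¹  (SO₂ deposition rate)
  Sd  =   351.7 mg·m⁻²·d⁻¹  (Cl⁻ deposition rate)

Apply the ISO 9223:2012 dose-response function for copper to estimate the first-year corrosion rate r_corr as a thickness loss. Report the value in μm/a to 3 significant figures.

copper: T>10 °C ⇒ hinge -0.080·(15.3−10) = -0.4240
  SO₂ term: 0.0053·106.6^0.26·exp(0.059·52-0.4240) = 0.2511
  Cl⁻ term: 0.01025·351.7^0.27·exp(0.036·52+0.049·15.3) = 0.6867
  r_corr = 0.2511 + 0.6867 = 0.9378 μm/a

r_corr = 0.938 μm/a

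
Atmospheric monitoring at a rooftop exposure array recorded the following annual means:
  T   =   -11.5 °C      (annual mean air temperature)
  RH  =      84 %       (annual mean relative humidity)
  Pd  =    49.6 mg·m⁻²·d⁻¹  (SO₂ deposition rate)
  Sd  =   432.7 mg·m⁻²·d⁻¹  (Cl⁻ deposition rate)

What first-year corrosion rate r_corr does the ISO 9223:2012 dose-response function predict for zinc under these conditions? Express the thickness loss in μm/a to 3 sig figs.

r_corr = 1.92 μm/a

zinc: f(T) = +0.038·(T−10) [T≤10 °C] = -0.8170
  Pd branch = 0.0129·Pd^0.44·e^(0.046·RH+f) = 1.513 μm/a
  Cl⁻ term: 0.0175·432.7^0.57·exp(0.008·84+0.085·-11.5) = 0.4102
  sum: 1.513 + 0.4102 → r_corr = 1.923 μm/a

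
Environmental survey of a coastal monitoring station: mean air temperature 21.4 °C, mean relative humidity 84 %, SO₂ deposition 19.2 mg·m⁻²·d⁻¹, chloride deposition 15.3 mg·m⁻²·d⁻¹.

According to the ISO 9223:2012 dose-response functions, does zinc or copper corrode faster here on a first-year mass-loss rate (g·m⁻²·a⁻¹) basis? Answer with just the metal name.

copper

zinc: temperature factor f = -0.071·(11.4) = -0.8094
  SO₂ term: 0.0129·19.2^0.44·exp(0.046·84-0.8094) = 1.004
  Cl⁻ term: 0.0175·15.3^0.57·exp(0.008·84+0.085·21.4) = 1
  sum: 1.004 + 1 → r_corr = 2.005 μm/a
  mass loss = 2.005 μm/a × 7.14 g/cm³ = 14.31 g·m⁻²·a⁻¹
copper: temperature factor f = -0.080·(11.4) = -0.9120
  Pd branch = 0.0053·Pd^0.26·e^(0.059·RH+f) = 0.652 μm/a
  Cl⁻ term: 0.01025·15.3^0.27·exp(0.036·84+0.049·21.4) = 1.257
  sum: 0.652 + 1.257 → r_corr = 1.909 μm/a
  mass loss = 1.909 μm/a × 8.96 g/cm³ = 17.1 g·m⁻²·a⁻¹
Ordering by g·m⁻²·a⁻¹: copper (17.1) > zinc (14.3)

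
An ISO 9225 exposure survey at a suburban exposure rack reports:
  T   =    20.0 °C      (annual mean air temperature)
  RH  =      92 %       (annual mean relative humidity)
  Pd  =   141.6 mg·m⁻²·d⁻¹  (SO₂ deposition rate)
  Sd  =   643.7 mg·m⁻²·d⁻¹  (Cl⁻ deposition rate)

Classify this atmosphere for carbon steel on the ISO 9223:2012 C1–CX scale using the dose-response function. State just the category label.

carbon steel: f(T) = -0.054·(T−10) [T>10 °C] = -0.5400
  SO₂ term: 1.77·141.6^0.52·exp(0.02·92-0.5400) = 85.33
  Cl⁻ term: 0.102·643.7^0.62·exp(0.033·92+0.04·20.0) = 260.6
  sum: 85.33 + 260.6 → r_corr = 345.9 μm/a
346 μm/a falls in (200, 700] for carbon steel → category CX

CX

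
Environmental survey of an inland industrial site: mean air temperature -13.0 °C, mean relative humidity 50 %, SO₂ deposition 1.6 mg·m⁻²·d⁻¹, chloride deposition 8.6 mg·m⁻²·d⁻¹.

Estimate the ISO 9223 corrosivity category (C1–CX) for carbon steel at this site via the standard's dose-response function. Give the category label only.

C2

carbon steel: temperature factor f = +0.150·(-23.0) = -3.4500
  SO₂ term: 1.77·1.6^0.52·exp(0.02·50-3.4500) = 0.195
  Cl⁻ term: 0.102·8.6^0.62·exp(0.033·50+0.04·-13.0) = 1.199
  sum: 0.195 + 1.199 → r_corr = 1.394 μm/a
1.39 μm/a falls in (1.3, 25] for carbon steel → category C2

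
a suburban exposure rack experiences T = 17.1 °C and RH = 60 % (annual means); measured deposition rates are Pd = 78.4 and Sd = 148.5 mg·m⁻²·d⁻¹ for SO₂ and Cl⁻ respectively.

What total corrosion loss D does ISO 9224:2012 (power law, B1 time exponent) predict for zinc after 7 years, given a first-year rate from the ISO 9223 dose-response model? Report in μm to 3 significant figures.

D(7) = 14.3 μm

zinc: T>10 °C ⇒ hinge -0.071·(17.1−10) = -0.5041
  SO₂ term: 0.0129·78.4^0.44·exp(0.046·60-0.5041) = 0.8391
  Sd branch = 0.0175·Sd^0.57·e^(0.008·RH+0.085·T) = 2.092 μm/a
  r_corr = 0.8391 + 2.092 = 2.931 μm/a
ISO 9224: D(t) = r_corr · t^b with b = 0.813 (zinc, B1)
  D(7) = 2.931 × 7^0.813 = 2.931 × 4.865 = 14.26 μm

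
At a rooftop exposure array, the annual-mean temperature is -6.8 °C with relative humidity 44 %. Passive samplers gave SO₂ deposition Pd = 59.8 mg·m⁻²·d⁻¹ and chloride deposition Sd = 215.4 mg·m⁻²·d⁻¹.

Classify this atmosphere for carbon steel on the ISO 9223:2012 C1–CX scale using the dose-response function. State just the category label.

C2

carbon steel: f(T) = +0.150·(T−10) [T≤10 °C] = -2.5200
  Pd branch = 1.77·Pd^0.52·e^(0.02·RH+f) = 2.881 μm/a
  Sd branch = 0.102·Sd^0.62·e^(0.033·RH+0.04·T) = 9.283 μm/a
  sum: 2.881 + 9.283 → r_corr = 12.16 μm/a
12.2 μm/a falls in (1.3, 25] for carbon steel → category C2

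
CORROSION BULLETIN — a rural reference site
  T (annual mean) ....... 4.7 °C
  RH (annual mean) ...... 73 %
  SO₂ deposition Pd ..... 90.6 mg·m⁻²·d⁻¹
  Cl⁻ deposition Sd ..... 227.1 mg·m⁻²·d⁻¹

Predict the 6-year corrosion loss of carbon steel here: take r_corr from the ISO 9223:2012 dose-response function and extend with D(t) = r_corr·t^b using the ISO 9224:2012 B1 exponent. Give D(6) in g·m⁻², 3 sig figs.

D(6) = 1.51e+03 g·m⁻²

carbon steel: f(T) = +0.150·(T−10) [T≤10 °C] = -0.7950
  sulphur-dioxide contribution → 35.85 μm/a
  chloride contribution → 39.57 μm/a
  ⇒ r_corr(carbon steel) = 75.42 μm/a
ISO 9224: D(t) = r_corr · t^b with b = 0.523 (carbon steel, B1)
  D(6) = 75.42 × 6^0.523 = 75.42 × 2.553 = 192.5 μm
  Mass loss = 192.5 μm × 7.85 g/cm³ = 1511 g·m⁻²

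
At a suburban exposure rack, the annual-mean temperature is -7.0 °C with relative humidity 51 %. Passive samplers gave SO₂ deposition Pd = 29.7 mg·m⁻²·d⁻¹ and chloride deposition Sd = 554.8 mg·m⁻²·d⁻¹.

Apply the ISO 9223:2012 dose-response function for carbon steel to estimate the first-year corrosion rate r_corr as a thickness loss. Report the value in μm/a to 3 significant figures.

carbon steel: f(T) = +0.150·(T−10) [T≤10 °C] = -2.5500
  SO₂ term: 1.77·29.7^0.52·exp(0.02·51-2.5500) = 2.235
  Cl⁻ term: 0.102·554.8^0.62·exp(0.033·51+0.04·-7.0) = 20.86
  sum: 2.235 + 20.86 → r_corr = 23.09 μm/a

r_corr = 23.1 μm/a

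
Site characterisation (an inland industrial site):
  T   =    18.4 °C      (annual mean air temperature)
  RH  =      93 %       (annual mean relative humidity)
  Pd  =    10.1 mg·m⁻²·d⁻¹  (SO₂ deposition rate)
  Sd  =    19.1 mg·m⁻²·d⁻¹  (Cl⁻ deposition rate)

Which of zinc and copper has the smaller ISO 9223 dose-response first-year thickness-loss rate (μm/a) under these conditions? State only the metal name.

zinc: f(T) = -0.071·(T−10) [T>10 °C] = -0.5964
  Pd branch = 0.0129·Pd^0.44·e^(0.046·RH+f) = 1.417 μm/a
  Cl⁻ term: 0.0175·19.1^0.57·exp(0.008·93+0.085·18.4) = 0.9453
  sum: 1.417 + 0.9453 → r_corr = 2.362 μm/a
copper: T>10 °C ⇒ hinge -0.080·(18.4−10) = -0.6720
  Pd branch = 0.0053·Pd^0.26·e^(0.059·RH+f) = 1.193 μm/a
  Sd branch = 0.01025·Sd^0.27·e^(0.036·RH+0.049·T) = 1.593 μm/a
  sum: 1.193 + 1.593 → r_corr = 2.786 μm/a
Ordering by μm/a: copper (2.79) > zinc (2.36)

zinc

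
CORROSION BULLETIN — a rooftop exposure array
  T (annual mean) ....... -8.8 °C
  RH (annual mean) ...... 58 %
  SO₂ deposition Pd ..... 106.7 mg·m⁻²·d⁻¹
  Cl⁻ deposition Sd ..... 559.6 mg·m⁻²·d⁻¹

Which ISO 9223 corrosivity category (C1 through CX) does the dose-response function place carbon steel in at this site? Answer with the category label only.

C3

carbon steel: T≤10 °C ⇒ hinge +0.150·(-8.8−10) = -2.8200
  Pd branch = 1.77·Pd^0.52·e^(0.02·RH+f) = 3.817 μm/a
  Cl⁻ term: 0.102·559.6^0.62·exp(0.033·58+0.04·-8.8) = 24.58
  r_corr = 3.817 + 24.58 = 28.4 μm/a
28.4 μm/a falls in (25, 50] for carbon steel → category C3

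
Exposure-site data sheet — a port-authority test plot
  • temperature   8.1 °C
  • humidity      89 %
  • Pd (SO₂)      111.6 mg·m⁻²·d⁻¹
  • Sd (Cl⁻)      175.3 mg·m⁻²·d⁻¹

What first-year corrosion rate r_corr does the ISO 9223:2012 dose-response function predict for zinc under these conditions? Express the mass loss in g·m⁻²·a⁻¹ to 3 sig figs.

r_corr = 50.6 g·m⁻²·a⁻¹

zinc: temperature factor f = +0.038·(-1.9) = -0.0722
  Pd branch = 0.0129·Pd^0.44·e^(0.046·RH+f) = 5.731 μm/a
  Cl⁻ term: 0.0175·175.3^0.57·exp(0.008·89+0.085·8.1) = 1.35
  r_corr = 5.731 + 1.35 = 7.08 μm/a
Convert to mass loss: 7.08 μm/a × 7.14 g/cm³ = 50.55 g·m⁻²·a⁻¹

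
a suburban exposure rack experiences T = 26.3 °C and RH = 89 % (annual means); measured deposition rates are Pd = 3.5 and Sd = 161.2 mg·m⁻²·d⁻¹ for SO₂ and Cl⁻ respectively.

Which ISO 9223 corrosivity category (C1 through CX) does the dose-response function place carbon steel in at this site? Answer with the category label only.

C5

carbon steel: temperature factor f = -0.054·(16.3) = -0.8802
  SO₂ term: 1.77·3.5^0.52·exp(0.02·89-0.8802) = 8.35
  Sd branch = 0.102·Sd^0.62·e^(0.033·RH+0.04·T) = 128.7 μm/a
  sum: 8.35 + 128.7 → r_corr = 137 μm/a
ISO 9223 Table 2 (carbon steel): 80 < 137 ≤ 200 μm/a ⇒ C5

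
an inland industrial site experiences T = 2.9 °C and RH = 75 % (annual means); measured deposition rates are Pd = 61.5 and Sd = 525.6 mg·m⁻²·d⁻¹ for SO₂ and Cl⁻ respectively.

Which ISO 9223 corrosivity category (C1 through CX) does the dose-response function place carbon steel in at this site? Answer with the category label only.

carbon steel: f(T) = +0.150·(T−10) [T≤10 °C] = -1.0650
  SO₂ term: 1.77·61.5^0.52·exp(0.02·75-1.0650) = 23.29
  Cl⁻ term: 0.102·525.6^0.62·exp(0.033·75+0.04·2.9) = 66.17
  sum: 23.29 + 66.17 → r_corr = 89.46 μm/a
Category bounds: 80…200 μm/a bracket r_corr ⇒ C5

C5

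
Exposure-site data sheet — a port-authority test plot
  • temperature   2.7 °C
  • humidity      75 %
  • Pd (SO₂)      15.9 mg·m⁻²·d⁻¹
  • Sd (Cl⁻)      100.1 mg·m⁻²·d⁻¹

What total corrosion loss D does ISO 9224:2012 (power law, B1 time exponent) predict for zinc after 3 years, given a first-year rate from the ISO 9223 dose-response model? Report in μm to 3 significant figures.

zinc: T≤10 °C ⇒ hinge +0.038·(2.7−10) = -0.2774
  Pd branch = 0.0129·Pd^0.44·e^(0.046·RH+f) = 1.04 μm/a
  Cl⁻ term: 0.0175·100.1^0.57·exp(0.008·75+0.085·2.7) = 0.554
  r_corr = 1.04 + 0.554 = 1.594 μm/a
Long-term exponent b (ISO 9224 Table 2, B1) = 0.813
  D(3) = 1.594 × 3^0.813 = 1.594 × 2.443 = 3.894 μm

D(3) = 3.89 μm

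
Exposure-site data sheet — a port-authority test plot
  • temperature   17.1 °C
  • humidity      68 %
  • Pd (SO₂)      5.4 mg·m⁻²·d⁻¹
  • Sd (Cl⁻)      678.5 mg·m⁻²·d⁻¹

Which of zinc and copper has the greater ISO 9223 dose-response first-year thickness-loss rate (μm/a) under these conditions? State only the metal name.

zinc

zinc: temperature factor f = -0.071·(7.1) = -0.5041
  sulphur-dioxide contribution → 0.3736 μm/a
  chloride contribution → 5.303 μm/a
  ⇒ r_corr(zinc) = 5.677 μm/a
copper: temperature factor f = -0.080·(7.1) = -0.5680
  sulphur-dioxide contribution → 0.2573 μm/a
  chloride contribution → 1.593 μm/a
  total first-year rate 1.851 μm/a
Ordering by μm/a: zinc (5.68) > copper (1.85)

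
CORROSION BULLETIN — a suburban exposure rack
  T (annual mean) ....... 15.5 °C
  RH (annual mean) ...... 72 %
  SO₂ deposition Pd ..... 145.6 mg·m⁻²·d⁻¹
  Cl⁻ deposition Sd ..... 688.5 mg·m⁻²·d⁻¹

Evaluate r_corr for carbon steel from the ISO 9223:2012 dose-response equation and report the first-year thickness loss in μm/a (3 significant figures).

r_corr = 191 μm/a

carbon steel: T>10 °C ⇒ hinge -0.054·(15.5−10) = -0.2970
  Pd branch = 1.77·Pd^0.52·e^(0.02·RH+f) = 74 μm/a
  Sd branch = 0.102·Sd^0.62·e^(0.033·RH+0.04·T) = 117.3 μm/a
  r_corr = 74 + 117.3 = 191.3 μm/a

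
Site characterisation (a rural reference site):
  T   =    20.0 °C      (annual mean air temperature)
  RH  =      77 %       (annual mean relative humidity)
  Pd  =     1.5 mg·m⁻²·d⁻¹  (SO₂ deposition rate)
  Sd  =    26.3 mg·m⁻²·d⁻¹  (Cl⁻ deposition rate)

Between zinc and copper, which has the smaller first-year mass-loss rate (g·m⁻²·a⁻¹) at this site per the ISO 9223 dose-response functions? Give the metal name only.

zinc

zinc: f(T) = -0.071·(T−10) [T>10 °C] = -0.7100
  Pd branch = 0.0129·Pd^0.44·e^(0.046·RH+f) = 0.2618 μm/a
  Cl⁻ term: 0.0175·26.3^0.57·exp(0.008·77+0.085·20.0) = 1.144
  sum: 0.2618 + 1.144 → r_corr = 1.405 μm/a
  mass loss = 1.405 μm/a × 7.14 g/cm³ = 10.03 g·m⁻²·a⁻¹
copper: T>10 °C ⇒ hinge -0.080·(20.0−10) = -0.8000
  Pd branch = 0.0053·Pd^0.26·e^(0.059·RH+f) = 0.2487 μm/a
  Sd branch = 0.01025·Sd^0.27·e^(0.036·RH+0.049·T) = 1.056 μm/a
  r_corr = 0.2487 + 1.056 = 1.304 μm/a
  mass loss = 1.304 μm/a × 8.96 g/cm³ = 11.69 g·m⁻²·a⁻¹
Ordering by g·m⁻²·a⁻¹: copper (11.7) > zinc (10)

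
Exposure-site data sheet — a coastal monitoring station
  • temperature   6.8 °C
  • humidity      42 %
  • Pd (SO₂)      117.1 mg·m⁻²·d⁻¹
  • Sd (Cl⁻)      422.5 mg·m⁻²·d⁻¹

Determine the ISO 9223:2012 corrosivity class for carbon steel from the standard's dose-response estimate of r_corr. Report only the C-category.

carbon steel: temperature factor f = +0.150·(-3.2) = -0.4800
  SO₂ term: 1.77·117.1^0.52·exp(0.02·42-0.4800) = 30.2
  Sd branch = 0.102·Sd^0.62·e^(0.033·RH+0.04·T) = 22.73 μm/a
  sum: 30.2 + 22.73 → r_corr = 52.93 μm/a
ISO 9223 Table 2 (carbon steel): 50 < 52.9 ≤ 80 μm/a ⇒ C4

C4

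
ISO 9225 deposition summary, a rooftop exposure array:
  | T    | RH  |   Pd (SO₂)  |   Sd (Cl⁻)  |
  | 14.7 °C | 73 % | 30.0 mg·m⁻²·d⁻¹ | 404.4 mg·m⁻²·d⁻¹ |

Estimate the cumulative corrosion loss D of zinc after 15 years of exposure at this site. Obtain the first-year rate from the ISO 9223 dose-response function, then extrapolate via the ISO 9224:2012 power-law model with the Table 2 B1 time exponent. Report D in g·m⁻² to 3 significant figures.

D(15) = 293 g·m⁻²

zinc: f(T) = -0.071·(T−10) [T>10 °C] = -0.3337
  SO₂ term: 0.0129·30.0^0.44·exp(0.046·73-0.3337) = 1.186
  Sd branch = 0.0175·Sd^0.57·e^(0.008·RH+0.085·T) = 3.351 μm/a
  sum: 1.186 + 3.351 → r_corr = 4.537 μm/a
Power-law: D(15) = r_corr · 15^0.813
  D(15) = 4.537 × 15^0.813 = 4.537 × 9.04 = 41.01 μm
  Mass loss = 41.01 μm × 7.14 g/cm³ = 292.8 g·m⁻²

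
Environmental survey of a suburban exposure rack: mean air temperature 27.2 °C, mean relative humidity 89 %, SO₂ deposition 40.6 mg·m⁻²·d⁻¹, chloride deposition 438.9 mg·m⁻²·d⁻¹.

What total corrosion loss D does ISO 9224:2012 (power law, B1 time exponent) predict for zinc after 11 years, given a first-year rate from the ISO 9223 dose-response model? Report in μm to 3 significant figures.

D(11) = 89.3 μm

zinc: T>10 °C ⇒ hinge -0.071·(27.2−10) = -1.2212
  SO₂ term: 0.0129·40.6^0.44·exp(0.046·89-1.2212) = 1.164
  Sd branch = 0.0175·Sd^0.57·e^(0.008·RH+0.085·T) = 11.55 μm/a
  r_corr = 1.164 + 11.55 = 12.71 μm/a
ISO 9224: D(t) = r_corr · t^b with b = 0.813 (zinc, B1)
  D(11) = 12.71 × 11^0.813 = 12.71 × 7.025 = 89.3 μm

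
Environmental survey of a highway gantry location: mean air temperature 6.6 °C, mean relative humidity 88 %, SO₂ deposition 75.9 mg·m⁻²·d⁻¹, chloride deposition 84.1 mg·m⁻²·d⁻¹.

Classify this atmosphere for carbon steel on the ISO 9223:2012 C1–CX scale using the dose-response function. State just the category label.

carbon steel: f(T) = +0.150·(T−10) [T≤10 °C] = -0.5100
  Pd branch = 1.77·Pd^0.52·e^(0.02·RH+f) = 58.69 μm/a
  Cl⁻ term: 0.102·84.1^0.62·exp(0.033·88+0.04·6.6) = 37.83
  sum: 58.69 + 37.83 → r_corr = 96.52 μm/a
96.5 μm/a falls in (80, 200] for carbon steel → category C5

C5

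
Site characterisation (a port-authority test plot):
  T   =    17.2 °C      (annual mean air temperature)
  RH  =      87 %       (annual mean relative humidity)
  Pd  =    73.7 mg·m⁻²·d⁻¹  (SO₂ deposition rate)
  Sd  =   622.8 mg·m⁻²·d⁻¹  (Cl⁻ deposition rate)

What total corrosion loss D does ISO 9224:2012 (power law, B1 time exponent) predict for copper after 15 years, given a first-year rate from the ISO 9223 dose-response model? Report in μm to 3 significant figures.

D(15) = 28.3 μm

copper: f(T) = -0.080·(T−10) [T>10 °C] = -0.5760
  sulphur-dioxide contribution → 1.545 μm/a
  chloride contribution → 3.1 μm/a
  total first-year rate 4.645 μm/a
ISO 9224: D(t) = r_corr · t^b with b = 0.667 (copper, B1)
  D(15) = 4.645 × 15^0.667 = 4.645 × 6.088 = 28.28 μm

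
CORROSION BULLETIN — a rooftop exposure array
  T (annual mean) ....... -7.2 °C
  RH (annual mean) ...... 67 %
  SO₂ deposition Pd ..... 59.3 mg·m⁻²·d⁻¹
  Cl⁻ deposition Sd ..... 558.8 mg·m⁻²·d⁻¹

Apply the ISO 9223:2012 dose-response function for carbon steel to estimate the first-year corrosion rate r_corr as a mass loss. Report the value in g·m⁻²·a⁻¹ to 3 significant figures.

carbon steel: temperature factor f = +0.150·(-17.2) = -2.5800
  sulphur-dioxide contribution → 4.28 μm/a
  chloride contribution → 35.24 μm/a
  ⇒ r_corr(carbon steel) = 39.52 μm/a
Convert to mass loss: 39.52 μm/a × 7.85 g/cm³ = 310.2 g·m⁻²·a⁻¹

r_corr = 310 g·m⁻²·a⁻¹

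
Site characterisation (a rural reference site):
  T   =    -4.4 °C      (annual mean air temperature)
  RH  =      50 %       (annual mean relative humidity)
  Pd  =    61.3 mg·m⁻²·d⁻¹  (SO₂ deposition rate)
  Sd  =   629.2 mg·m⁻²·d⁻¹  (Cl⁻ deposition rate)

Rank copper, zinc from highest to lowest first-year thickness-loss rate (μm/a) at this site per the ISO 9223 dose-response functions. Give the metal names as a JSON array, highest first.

copper: temperature factor f = +0.126·(-14.4) = -1.8144
  sulphur-dioxide contribution → 0.04811 μm/a
  chloride contribution → 0.2848 μm/a
  total first-year rate 0.3329 μm/a
zinc: T≤10 °C ⇒ hinge +0.038·(-4.4−10) = -0.5472
  sulphur-dioxide contribution → 0.4553 μm/a
  chloride contribution → 0.7074 μm/a
  ⇒ r_corr(zinc) = 1.163 μm/a
Ordering by μm/a: zinc (1.16) > copper (0.333)

["zinc", "copper"]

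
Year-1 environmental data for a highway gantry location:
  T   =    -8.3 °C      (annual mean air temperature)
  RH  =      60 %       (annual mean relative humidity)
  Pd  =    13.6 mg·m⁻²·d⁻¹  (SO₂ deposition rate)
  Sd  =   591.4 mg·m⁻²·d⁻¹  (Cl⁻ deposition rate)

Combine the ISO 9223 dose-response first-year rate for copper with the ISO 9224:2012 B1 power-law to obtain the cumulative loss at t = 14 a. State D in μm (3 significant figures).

copper: f(T) = +0.126·(T−10) [T≤10 °C] = -2.3058
  SO₂ term: 0.0053·13.6^0.26·exp(0.059·60-2.3058) = 0.03589
  Sd branch = 0.01025·Sd^0.27·e^(0.036·RH+0.049·T) = 0.3316 μm/a
  sum: 0.03589 + 0.3316 → r_corr = 0.3675 μm/a
ISO 9224: D(t) = r_corr · t^b with b = 0.667 (copper, B1)
  D(14) = 0.3675 × 14^0.667 = 0.3675 × 5.814 = 2.136 μm

D(14) = 2.14 μm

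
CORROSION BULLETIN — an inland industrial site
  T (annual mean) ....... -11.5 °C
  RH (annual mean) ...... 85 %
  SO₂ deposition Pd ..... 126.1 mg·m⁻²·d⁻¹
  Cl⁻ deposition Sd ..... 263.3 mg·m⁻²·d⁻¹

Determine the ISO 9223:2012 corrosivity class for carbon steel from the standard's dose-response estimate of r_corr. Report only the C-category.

carbon steel: T≤10 °C ⇒ hinge +0.150·(-11.5−10) = -3.2250
  Pd branch = 1.77·Pd^0.52·e^(0.02·RH+f) = 4.765 μm/a
  Sd branch = 0.102·Sd^0.62·e^(0.033·RH+0.04·T) = 33.71 μm/a
  r_corr = 4.765 + 33.71 = 38.47 μm/a
38.5 μm/a falls in (25, 50] for carbon steel → category C3

C3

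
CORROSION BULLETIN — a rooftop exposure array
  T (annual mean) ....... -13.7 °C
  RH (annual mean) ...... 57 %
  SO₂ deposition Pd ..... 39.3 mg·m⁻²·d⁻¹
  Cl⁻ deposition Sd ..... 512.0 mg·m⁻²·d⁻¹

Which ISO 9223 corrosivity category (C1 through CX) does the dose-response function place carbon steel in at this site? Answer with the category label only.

C2

carbon steel: T≤10 °C ⇒ hinge +0.150·(-13.7−10) = -3.5550
  Pd branch = 1.77·Pd^0.52·e^(0.02·RH+f) = 1.067 μm/a
  Cl⁻ term: 0.102·512.0^0.62·exp(0.033·57+0.04·-13.7) = 18.5
  sum: 1.067 + 18.5 → r_corr = 19.57 μm/a
ISO 9223 Table 2 (carbon steel): 1.3 < 19.6 ≤ 25 μm/a ⇒ C2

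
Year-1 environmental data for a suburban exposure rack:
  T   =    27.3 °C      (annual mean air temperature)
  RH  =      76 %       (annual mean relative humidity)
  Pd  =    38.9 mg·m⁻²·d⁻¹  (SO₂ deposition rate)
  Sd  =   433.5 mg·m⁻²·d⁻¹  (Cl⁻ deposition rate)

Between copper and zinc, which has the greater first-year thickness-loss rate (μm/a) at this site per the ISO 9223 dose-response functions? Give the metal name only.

zinc

copper: T>10 °C ⇒ hinge -0.080·(27.3−10) = -1.3840
  SO₂ term: 0.0053·38.9^0.26·exp(0.059·76-1.3840) = 0.3048
  Cl⁻ term: 0.01025·433.5^0.27·exp(0.036·76+0.049·27.3) = 3.104
  sum: 0.3048 + 3.104 → r_corr = 3.409 μm/a
zinc: T>10 °C ⇒ hinge -0.071·(27.3−10) = -1.2283
  SO₂ term: 0.0129·38.9^0.44·exp(0.046·76-1.2283) = 0.6238
  Sd branch = 0.0175·Sd^0.57·e^(0.008·RH+0.085·T) = 10.42 μm/a
  sum: 0.6238 + 10.42 → r_corr = 11.05 μm/a
Ordering by μm/a: zinc (11) > copper (3.41)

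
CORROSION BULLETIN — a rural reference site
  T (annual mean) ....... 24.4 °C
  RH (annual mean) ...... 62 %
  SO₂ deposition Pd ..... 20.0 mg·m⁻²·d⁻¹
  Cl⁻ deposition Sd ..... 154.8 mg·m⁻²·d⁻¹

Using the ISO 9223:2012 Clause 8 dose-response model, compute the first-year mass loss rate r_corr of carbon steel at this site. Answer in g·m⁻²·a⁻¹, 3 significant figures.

carbon steel: temperature factor f = -0.054·(14.4) = -0.7776
  Pd branch = 1.77·Pd^0.52·e^(0.02·RH+f) = 13.35 μm/a
  Sd branch = 0.102·Sd^0.62·e^(0.033·RH+0.04·T) = 47.72 μm/a
  r_corr = 13.35 + 47.72 = 61.06 μm/a
Convert to mass loss: 61.06 μm/a × 7.85 g/cm³ = 479.4 g·m⁻²·a⁻¹

r_corr = 479 g·m⁻²·a⁻¹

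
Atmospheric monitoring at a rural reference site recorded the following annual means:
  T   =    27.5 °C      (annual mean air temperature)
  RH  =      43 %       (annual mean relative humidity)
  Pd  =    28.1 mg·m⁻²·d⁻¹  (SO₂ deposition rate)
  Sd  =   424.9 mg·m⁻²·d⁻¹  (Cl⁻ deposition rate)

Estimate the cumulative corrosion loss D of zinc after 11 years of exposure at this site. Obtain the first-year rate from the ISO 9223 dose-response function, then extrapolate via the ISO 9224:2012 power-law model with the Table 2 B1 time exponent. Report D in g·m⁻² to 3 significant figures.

D(11) = 410 g·m⁻²

zinc: T>10 °C ⇒ hinge -0.071·(27.5−10) = -1.2425
  SO₂ term: 0.0129·28.1^0.44·exp(0.046·43-1.2425) = 0.1168
  Cl⁻ term: 0.0175·424.9^0.57·exp(0.008·43+0.085·27.5) = 8.049
  sum: 0.1168 + 8.049 → r_corr = 8.165 μm/a
Power-law: D(11) = r_corr · 11^0.813
  D(11) = 8.165 × 11^0.813 = 8.165 × 7.025 = 57.36 μm
  Mass loss = 57.36 μm × 7.14 g/cm³ = 409.6 g·m⁻²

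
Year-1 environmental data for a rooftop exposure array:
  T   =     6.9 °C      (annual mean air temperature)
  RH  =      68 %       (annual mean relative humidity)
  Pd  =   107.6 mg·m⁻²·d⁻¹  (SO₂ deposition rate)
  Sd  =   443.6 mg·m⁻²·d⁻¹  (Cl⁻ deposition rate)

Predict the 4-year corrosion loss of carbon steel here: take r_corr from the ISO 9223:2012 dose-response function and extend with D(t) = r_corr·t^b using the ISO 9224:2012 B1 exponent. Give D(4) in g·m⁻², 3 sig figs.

carbon steel: temperature factor f = +0.150·(-3.1) = -0.4650
  Pd branch = 1.77·Pd^0.52·e^(0.02·RH+f) = 49.34 μm/a
  Sd branch = 0.102·Sd^0.62·e^(0.033·RH+0.04·T) = 55.48 μm/a
  r_corr = 49.34 + 55.48 = 104.8 μm/a
Long-term exponent b (ISO 9224 Table 2, B1) = 0.523
  D(4) = 104.8 × 4^0.523 = 104.8 × 2.065 = 216.4 μm
  Mass loss = 216.4 μm × 7.85 g/cm³ = 1699 g·m⁻²

D(4) = 1.70e+03 g·m⁻²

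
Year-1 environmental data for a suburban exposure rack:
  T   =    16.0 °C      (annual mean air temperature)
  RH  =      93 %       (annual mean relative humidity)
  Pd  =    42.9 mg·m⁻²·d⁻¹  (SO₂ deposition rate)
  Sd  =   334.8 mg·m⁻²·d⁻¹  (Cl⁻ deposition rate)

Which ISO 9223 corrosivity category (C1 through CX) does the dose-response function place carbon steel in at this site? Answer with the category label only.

carbon steel: temperature factor f = -0.054·(6.0) = -0.3240
  SO₂ term: 1.77·42.9^0.52·exp(0.02·93-0.3240) = 58.07
  Cl⁻ term: 0.102·334.8^0.62·exp(0.033·93+0.04·16.0) = 153
  sum: 58.07 + 153 → r_corr = 211.1 μm/a
211 μm/a falls in (200, 700] for carbon steel → category CX

CX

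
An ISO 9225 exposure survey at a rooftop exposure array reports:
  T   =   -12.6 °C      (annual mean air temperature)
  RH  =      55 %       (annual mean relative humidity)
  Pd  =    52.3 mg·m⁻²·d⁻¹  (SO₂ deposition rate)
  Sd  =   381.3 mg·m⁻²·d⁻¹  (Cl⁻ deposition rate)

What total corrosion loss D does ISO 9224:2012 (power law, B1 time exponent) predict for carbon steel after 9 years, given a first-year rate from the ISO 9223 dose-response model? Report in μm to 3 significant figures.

D(9) = 52.0 μm

carbon steel: f(T) = +0.150·(T−10) [T≤10 °C] = -3.3900
  SO₂ term: 1.77·52.3^0.52·exp(0.02·55-3.3900) = 1.403
  Cl⁻ term: 0.102·381.3^0.62·exp(0.033·55+0.04·-12.6) = 15.08
  r_corr = 1.403 + 15.08 = 16.48 μm/a
Long-term exponent b (ISO 9224 Table 2, B1) = 0.523
  D(9) = 16.48 × 9^0.523 = 16.48 × 3.156 = 52.01 μm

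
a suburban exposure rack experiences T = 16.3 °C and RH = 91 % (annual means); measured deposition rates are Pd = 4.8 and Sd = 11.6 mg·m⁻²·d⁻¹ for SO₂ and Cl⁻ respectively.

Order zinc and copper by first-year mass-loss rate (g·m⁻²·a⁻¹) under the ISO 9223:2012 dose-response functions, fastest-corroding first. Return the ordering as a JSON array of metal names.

zinc: f(T) = -0.071·(T−10) [T>10 °C] = -0.4473
  Pd branch = 0.0129·Pd^0.44·e^(0.046·RH+f) = 1.082 μm/a
  Cl⁻ term: 0.0175·11.6^0.57·exp(0.008·91+0.085·16.3) = 0.5857
  sum: 1.082 + 0.5857 → r_corr = 1.667 μm/a
  mass loss = 1.667 μm/a × 7.14 g/cm³ = 11.9 g·m⁻²·a⁻¹
copper: f(T) = -0.080·(T−10) [T>10 °C] = -0.5040
  SO₂ term: 0.0053·4.8^0.26·exp(0.059·91-0.5040) = 1.033
  Sd branch = 0.01025·Sd^0.27·e^(0.036·RH+0.049·T) = 1.169 μm/a
  sum: 1.033 + 1.169 → r_corr = 2.202 μm/a
  mass loss = 2.202 μm/a × 8.96 g/cm³ = 19.73 g·m⁻²·a⁻¹
Ordering by g·m⁻²·a⁻¹: copper (19.7) > zinc (11.9)

["copper", "zinc"]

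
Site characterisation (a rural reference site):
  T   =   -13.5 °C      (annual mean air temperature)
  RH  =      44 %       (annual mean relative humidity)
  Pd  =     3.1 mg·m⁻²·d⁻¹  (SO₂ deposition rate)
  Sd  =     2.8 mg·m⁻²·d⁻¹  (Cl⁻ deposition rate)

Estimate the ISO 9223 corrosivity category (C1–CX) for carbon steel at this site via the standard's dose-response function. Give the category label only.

carbon steel: temperature factor f = +0.150·(-23.5) = -3.5250
  SO₂ term: 1.77·3.1^0.52·exp(0.02·44-3.5250) = 0.2263
  Cl⁻ term: 0.102·2.8^0.62·exp(0.033·44+0.04·-13.5) = 0.4807
  r_corr = 0.2263 + 0.4807 = 0.7071 μm/a
Category bounds: 0…1.3 μm/a bracket r_corr ⇒ C1

C1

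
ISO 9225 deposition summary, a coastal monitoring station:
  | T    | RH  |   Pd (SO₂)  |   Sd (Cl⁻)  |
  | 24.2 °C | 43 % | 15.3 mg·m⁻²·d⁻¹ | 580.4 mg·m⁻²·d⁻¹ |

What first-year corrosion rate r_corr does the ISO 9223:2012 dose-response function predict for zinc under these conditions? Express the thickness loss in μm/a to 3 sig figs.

zinc: T>10 °C ⇒ hinge -0.071·(24.2−10) = -1.0082
  sulphur-dioxide contribution → 0.113 μm/a
  chloride contribution → 7.263 μm/a
  total first-year rate 7.376 μm/a

r_corr = 7.38 μm/a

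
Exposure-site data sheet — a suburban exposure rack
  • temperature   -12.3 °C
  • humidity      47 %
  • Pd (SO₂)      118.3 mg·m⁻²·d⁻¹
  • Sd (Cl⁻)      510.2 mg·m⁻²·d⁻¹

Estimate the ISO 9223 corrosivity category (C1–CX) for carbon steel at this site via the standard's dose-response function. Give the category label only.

carbon steel: T≤10 °C ⇒ hinge +0.150·(-12.3−10) = -3.3450
  SO₂ term: 1.77·118.3^0.52·exp(0.02·47-3.3450) = 1.912
  Cl⁻ term: 0.102·510.2^0.62·exp(0.033·47+0.04·-12.3) = 14.04
  r_corr = 1.912 + 14.04 = 15.95 μm/a
Category bounds: 1.3…25 μm/a bracket r_corr ⇒ C2

C2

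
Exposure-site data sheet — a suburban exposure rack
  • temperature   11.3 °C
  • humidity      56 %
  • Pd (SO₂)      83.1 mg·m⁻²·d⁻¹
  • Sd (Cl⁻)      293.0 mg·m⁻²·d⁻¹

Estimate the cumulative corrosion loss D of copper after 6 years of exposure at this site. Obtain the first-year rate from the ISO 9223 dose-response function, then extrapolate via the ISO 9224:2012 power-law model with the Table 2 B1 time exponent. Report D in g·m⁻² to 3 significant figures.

D(6) = 30.5 g·m⁻²

copper: f(T) = -0.080·(T−10) [T>10 °C] = -0.1040
  Pd branch = 0.0053·Pd^0.26·e^(0.059·RH+f) = 0.4103 μm/a
  Sd branch = 0.01025·Sd^0.27·e^(0.036·RH+0.049·T) = 0.6206 μm/a
  sum: 0.4103 + 0.6206 → r_corr = 1.031 μm/a
Power-law: D(6) = r_corr · 6^0.667
  D(6) = 1.031 × 6^0.667 = 1.031 × 3.304 = 3.406 μm
  Mass loss = 3.406 μm × 8.96 g/cm³ = 30.52 g·m⁻²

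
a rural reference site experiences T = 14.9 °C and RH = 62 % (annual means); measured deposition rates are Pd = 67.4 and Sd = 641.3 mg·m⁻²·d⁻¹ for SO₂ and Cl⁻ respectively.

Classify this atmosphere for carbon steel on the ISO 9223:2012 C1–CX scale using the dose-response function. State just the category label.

carbon steel: T>10 °C ⇒ hinge -0.054·(14.9−10) = -0.2646
  SO₂ term: 1.77·67.4^0.52·exp(0.02·62-0.2646) = 41.93
  Sd branch = 0.102·Sd^0.62·e^(0.033·RH+0.04·T) = 78.77 μm/a
  r_corr = 41.93 + 78.77 = 120.7 μm/a
Category bounds: 80…200 μm/a bracket r_corr ⇒ C5

C5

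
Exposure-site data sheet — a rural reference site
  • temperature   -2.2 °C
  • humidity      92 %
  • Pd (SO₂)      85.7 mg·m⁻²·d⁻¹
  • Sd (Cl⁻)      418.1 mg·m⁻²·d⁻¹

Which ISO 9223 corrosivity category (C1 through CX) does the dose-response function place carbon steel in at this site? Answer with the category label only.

carbon steel: f(T) = +0.150·(T−10) [T≤10 °C] = -1.8300
  Pd branch = 1.77·Pd^0.52·e^(0.02·RH+f) = 18.09 μm/a
  Cl⁻ term: 0.102·418.1^0.62·exp(0.033·92+0.04·-2.2) = 82.05
  r_corr = 18.09 + 82.05 = 100.1 μm/a
ISO 9223 Table 2 (carbon steel): 80 < 100 ≤ 200 μm/a ⇒ C5

C5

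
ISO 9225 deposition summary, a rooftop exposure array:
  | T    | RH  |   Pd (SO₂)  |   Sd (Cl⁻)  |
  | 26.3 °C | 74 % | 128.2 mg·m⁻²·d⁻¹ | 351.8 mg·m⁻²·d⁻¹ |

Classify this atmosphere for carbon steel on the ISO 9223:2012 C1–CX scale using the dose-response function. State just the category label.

carbon steel: temperature factor f = -0.054·(16.3) = -0.8802
  Pd branch = 1.77·Pd^0.52·e^(0.02·RH+f) = 40.23 μm/a
  Cl⁻ term: 0.102·351.8^0.62·exp(0.033·74+0.04·26.3) = 127.3
  r_corr = 40.23 + 127.3 = 167.5 μm/a
Category bounds: 80…200 μm/a bracket r_corr ⇒ C5

C5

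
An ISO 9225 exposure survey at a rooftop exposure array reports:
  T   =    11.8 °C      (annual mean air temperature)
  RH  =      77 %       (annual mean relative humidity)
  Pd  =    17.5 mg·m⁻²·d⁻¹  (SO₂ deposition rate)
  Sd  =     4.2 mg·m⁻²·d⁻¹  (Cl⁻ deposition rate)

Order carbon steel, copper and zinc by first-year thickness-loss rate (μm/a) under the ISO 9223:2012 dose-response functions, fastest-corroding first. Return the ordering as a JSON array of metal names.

["carbon steel", "zinc", "copper"]

carbon steel: temperature factor f = -0.054·(1.8) = -0.0972
  SO₂ term: 1.77·17.5^0.52·exp(0.02·77-0.0972) = 33.19
  Sd branch = 0.102·Sd^0.62·e^(0.033·RH+0.04·T) = 5.053 μm/a
  sum: 33.19 + 5.053 → r_corr = 38.24 μm/a
copper: T>10 °C ⇒ hinge -0.080·(11.8−10) = -0.1440
  SO₂ term: 0.0053·17.5^0.26·exp(0.059·77-0.1440) = 0.9077
  Cl⁻ term: 0.01025·4.2^0.27·exp(0.036·77+0.049·11.8) = 0.4305
  r_corr = 0.9077 + 0.4305 = 1.338 μm/a
zinc: temperature factor f = -0.071·(1.8) = -0.1278
  SO₂ term: 0.0129·17.5^0.44·exp(0.046·77-0.1278) = 1.381
  Sd branch = 0.0175·Sd^0.57·e^(0.008·RH+0.085·T) = 0.2002 μm/a
  r_corr = 1.381 + 0.2002 = 1.581 μm/a
Ordering by μm/a: carbon steel (38.2) > zinc (1.58) > copper (1.34)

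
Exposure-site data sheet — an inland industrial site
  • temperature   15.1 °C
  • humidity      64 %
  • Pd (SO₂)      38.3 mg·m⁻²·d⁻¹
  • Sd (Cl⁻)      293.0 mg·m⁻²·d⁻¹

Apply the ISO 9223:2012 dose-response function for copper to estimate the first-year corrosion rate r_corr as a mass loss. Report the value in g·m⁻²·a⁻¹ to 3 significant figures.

copper: T>10 °C ⇒ hinge -0.080·(15.1−10) = -0.4080
  sulphur-dioxide contribution → 0.3968 μm/a
  chloride contribution → 0.9971 μm/a
  ⇒ r_corr(copper) = 1.394 μm/a
Convert to mass loss: 1.394 μm/a × 8.96 g/cm³ = 12.49 g·m⁻²·a⁻¹

r_corr = 12.5 g·m⁻²·a⁻¹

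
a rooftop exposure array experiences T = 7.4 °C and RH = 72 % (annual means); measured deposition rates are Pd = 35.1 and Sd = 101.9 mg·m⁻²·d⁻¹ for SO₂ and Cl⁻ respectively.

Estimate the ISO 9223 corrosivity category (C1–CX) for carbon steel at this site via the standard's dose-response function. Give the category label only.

C4

carbon steel: f(T) = +0.150·(T−10) [T≤10 °C] = -0.3900
  sulphur-dioxide contribution → 32.18 μm/a
  chloride contribution → 25.95 μm/a
  total first-year rate 58.12 μm/a
58.1 μm/a falls in (50, 80] for carbon steel → category C4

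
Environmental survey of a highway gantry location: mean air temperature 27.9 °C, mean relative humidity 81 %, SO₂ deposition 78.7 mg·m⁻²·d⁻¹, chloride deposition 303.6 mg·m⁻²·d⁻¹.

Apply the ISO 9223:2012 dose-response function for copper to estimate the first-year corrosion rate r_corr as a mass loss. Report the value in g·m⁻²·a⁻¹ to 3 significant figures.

copper: T>10 °C ⇒ hinge -0.080·(27.9−10) = -1.4320
  Pd branch = 0.0053·Pd^0.26·e^(0.059·RH+f) = 0.4686 μm/a
  Sd branch = 0.01025·Sd^0.27·e^(0.036·RH+0.049·T) = 3.476 μm/a
  r_corr = 0.4686 + 3.476 = 3.945 μm/a
Convert to mass loss: 3.945 μm/a × 8.96 g/cm³ = 35.34 g·m⁻²·a⁻¹

r_corr = 35.3 g·m⁻²·a⁻¹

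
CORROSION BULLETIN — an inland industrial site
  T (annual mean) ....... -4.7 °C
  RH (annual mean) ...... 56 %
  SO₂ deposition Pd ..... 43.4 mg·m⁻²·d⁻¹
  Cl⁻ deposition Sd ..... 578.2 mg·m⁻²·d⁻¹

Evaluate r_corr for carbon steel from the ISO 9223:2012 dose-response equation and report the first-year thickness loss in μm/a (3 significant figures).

carbon steel: temperature factor f = +0.150·(-14.7) = -2.2050
  Pd branch = 1.77·Pd^0.52·e^(0.02·RH+f) = 4.249 μm/a
  Cl⁻ term: 0.102·578.2^0.62·exp(0.033·56+0.04·-4.7) = 27.67
  r_corr = 4.249 + 27.67 = 31.92 μm/a

r_corr = 31.9 μm/a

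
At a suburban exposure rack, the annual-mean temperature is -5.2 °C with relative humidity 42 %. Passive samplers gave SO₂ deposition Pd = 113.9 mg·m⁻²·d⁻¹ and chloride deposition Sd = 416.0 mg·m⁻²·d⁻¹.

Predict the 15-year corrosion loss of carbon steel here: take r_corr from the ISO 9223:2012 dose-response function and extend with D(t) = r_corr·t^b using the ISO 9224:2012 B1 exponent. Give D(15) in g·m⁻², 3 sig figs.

carbon steel: f(T) = +0.150·(T−10) [T≤10 °C] = -2.2800
  Pd branch = 1.77·Pd^0.52·e^(0.02·RH+f) = 4.92 μm/a
  Cl⁻ term: 0.102·416.0^0.62·exp(0.033·42+0.04·-5.2) = 13.93
  r_corr = 4.92 + 13.93 = 18.85 μm/a
Power-law: D(15) = r_corr · 15^0.523
  D(15) = 18.85 × 15^0.523 = 18.85 × 4.122 = 77.71 μm
  Mass loss = 77.71 μm × 7.85 g/cm³ = 610 g·m⁻²

D(15) = 610 g·m⁻²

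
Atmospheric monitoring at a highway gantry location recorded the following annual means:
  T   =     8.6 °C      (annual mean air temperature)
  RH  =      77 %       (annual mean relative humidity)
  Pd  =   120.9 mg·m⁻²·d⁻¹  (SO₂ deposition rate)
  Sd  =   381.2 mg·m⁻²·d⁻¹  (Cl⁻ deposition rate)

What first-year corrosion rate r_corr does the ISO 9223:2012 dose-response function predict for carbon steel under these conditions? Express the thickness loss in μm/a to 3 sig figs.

r_corr = 154 μm/a

carbon steel: f(T) = +0.150·(T−10) [T≤10 °C] = -0.2100
  sulphur-dioxide contribution → 80.99 μm/a
  chloride contribution → 72.75 μm/a
  ⇒ r_corr(carbon steel) = 153.7 μm/a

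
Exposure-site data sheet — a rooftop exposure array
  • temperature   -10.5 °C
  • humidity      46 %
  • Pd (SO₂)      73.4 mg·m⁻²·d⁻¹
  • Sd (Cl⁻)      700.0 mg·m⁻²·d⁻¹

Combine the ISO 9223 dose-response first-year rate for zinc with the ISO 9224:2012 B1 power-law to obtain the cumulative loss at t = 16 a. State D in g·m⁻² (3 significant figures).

D(16) = 51.6 g·m⁻²

zinc: T≤10 °C ⇒ hinge +0.038·(-10.5−10) = -0.7790
  sulphur-dioxide contribution → 0.3252 μm/a
  chloride contribution → 0.4335 μm/a
  total first-year rate 0.7587 μm/a
Power-law: D(16) = r_corr · 16^0.813
  D(16) = 0.7587 × 16^0.813 = 0.7587 × 9.527 = 7.228 μm
  Mass loss = 7.228 μm × 7.14 g/cm³ = 51.61 g·m⁻²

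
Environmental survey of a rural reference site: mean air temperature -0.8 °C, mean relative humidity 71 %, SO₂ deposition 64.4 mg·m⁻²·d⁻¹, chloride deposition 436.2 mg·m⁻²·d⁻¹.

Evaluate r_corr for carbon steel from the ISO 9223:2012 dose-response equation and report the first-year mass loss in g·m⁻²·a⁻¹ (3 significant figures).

r_corr = 449 g·m⁻²·a⁻¹

carbon steel: T≤10 °C ⇒ hinge +0.150·(-0.8−10) = -1.6200
  Pd branch = 1.77·Pd^0.52·e^(0.02·RH+f) = 12.64 μm/a
  Sd branch = 0.102·Sd^0.62·e^(0.033·RH+0.04·T) = 44.55 μm/a
  sum: 12.64 + 44.55 → r_corr = 57.19 μm/a
Convert to mass loss: 57.19 μm/a × 7.85 g/cm³ = 448.9 g·m⁻²·a⁻¹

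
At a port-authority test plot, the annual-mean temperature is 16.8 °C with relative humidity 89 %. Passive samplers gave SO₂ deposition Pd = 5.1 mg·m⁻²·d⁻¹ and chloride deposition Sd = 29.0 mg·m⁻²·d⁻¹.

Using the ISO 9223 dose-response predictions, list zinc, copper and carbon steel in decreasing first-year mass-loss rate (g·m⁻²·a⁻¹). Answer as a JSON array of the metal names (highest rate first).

["carbon steel", "copper", "zinc"]

zinc: f(T) = -0.071·(T−10) [T>10 °C] = -0.4828
  sulphur-dioxide contribution → 0.9778 μm/a
  chloride contribution → 1.014 μm/a
  ⇒ r_corr(zinc) = 1.992 μm/a
  mass loss = 1.992 μm/a × 7.14 g/cm³ = 14.22 g·m⁻²·a⁻¹
copper: temperature factor f = -0.080·(6.8) = -0.5440
  sulphur-dioxide contribution → 0.8963 μm/a
  chloride contribution → 1.427 μm/a
  ⇒ r_corr(copper) = 2.324 μm/a
  mass loss = 2.324 μm/a × 8.96 g/cm³ = 20.82 g·m⁻²·a⁻¹
carbon steel: temperature factor f = -0.054·(6.8) = -0.3672
  sulphur-dioxide contribution → 16.96 μm/a
  chloride contribution → 30.38 μm/a
  ⇒ r_corr(carbon steel) = 47.35 μm/a
  mass loss = 47.35 μm/a × 7.85 g/cm³ = 371.7 g·m⁻²·a⁻¹
Ordering by g·m⁻²·a⁻¹: carbon steel (372) > copper (20.8) > zinc (14.2)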